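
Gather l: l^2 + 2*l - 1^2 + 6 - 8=l^2 + 2*l - 3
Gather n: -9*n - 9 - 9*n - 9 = -18*n - 18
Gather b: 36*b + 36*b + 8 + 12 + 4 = 72*b + 24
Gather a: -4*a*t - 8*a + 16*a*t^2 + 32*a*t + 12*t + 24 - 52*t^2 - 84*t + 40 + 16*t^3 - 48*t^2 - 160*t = a*(16*t^2 + 28*t - 8) + 16*t^3 - 100*t^2 - 232*t + 64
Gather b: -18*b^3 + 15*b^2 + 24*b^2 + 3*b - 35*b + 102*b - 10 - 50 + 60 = -18*b^3 + 39*b^2 + 70*b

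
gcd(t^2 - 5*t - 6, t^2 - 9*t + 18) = t - 6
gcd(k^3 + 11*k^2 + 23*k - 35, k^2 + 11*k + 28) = k + 7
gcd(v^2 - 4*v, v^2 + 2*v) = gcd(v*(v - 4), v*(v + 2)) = v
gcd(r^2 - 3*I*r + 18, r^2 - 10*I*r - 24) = r - 6*I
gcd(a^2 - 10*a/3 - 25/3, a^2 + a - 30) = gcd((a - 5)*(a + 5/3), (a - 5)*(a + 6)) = a - 5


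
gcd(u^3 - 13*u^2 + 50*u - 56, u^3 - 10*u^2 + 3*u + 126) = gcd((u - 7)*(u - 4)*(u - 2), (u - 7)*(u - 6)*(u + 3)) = u - 7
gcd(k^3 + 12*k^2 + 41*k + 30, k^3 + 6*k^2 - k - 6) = k^2 + 7*k + 6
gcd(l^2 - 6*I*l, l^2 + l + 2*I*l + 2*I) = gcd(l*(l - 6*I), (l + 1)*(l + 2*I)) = 1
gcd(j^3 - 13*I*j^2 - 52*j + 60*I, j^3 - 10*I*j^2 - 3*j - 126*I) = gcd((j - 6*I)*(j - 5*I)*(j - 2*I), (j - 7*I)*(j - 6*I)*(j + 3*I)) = j - 6*I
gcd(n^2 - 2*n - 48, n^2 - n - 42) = n + 6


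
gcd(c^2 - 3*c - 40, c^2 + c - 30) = 1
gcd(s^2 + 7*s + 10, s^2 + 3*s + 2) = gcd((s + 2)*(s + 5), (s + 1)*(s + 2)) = s + 2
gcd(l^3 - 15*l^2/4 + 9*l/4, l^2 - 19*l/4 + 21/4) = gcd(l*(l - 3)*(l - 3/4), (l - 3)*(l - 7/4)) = l - 3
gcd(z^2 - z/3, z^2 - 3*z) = z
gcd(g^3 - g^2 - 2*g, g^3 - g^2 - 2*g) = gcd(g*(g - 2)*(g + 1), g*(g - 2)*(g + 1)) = g^3 - g^2 - 2*g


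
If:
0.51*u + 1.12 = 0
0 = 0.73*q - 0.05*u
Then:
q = -0.15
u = -2.20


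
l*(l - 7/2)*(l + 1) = l^3 - 5*l^2/2 - 7*l/2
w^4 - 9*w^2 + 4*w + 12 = (w - 2)^2*(w + 1)*(w + 3)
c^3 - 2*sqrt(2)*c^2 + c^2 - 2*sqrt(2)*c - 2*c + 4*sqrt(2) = (c - 1)*(c + 2)*(c - 2*sqrt(2))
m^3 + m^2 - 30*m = m*(m - 5)*(m + 6)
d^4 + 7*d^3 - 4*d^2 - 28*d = d*(d - 2)*(d + 2)*(d + 7)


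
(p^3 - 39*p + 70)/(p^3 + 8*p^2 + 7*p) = (p^2 - 7*p + 10)/(p*(p + 1))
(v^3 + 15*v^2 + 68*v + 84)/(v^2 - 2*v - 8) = (v^2 + 13*v + 42)/(v - 4)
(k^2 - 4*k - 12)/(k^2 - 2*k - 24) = (k + 2)/(k + 4)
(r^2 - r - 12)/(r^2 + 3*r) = (r - 4)/r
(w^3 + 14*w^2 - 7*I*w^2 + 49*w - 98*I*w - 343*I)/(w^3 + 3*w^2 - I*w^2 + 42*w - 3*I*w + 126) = (w^2 + 14*w + 49)/(w^2 + w*(3 + 6*I) + 18*I)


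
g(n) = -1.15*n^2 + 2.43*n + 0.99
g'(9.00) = -18.27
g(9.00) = -70.29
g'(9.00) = -18.27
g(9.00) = -70.29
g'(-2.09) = 7.24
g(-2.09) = -9.11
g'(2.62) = -3.60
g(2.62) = -0.54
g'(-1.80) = 6.57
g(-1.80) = -7.11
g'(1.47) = -0.95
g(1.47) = 2.08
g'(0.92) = 0.31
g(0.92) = 2.25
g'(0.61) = 1.03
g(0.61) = 2.04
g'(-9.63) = 24.58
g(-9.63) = -129.06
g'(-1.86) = 6.71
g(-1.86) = -7.51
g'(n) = 2.43 - 2.3*n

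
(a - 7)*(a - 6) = a^2 - 13*a + 42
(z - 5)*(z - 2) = z^2 - 7*z + 10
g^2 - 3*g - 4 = (g - 4)*(g + 1)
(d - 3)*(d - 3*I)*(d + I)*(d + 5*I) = d^4 - 3*d^3 + 3*I*d^3 + 13*d^2 - 9*I*d^2 - 39*d + 15*I*d - 45*I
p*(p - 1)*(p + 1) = p^3 - p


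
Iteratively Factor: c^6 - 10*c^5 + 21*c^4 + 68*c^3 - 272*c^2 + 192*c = (c - 4)*(c^5 - 6*c^4 - 3*c^3 + 56*c^2 - 48*c) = (c - 4)^2*(c^4 - 2*c^3 - 11*c^2 + 12*c) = (c - 4)^2*(c + 3)*(c^3 - 5*c^2 + 4*c) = (c - 4)^3*(c + 3)*(c^2 - c) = (c - 4)^3*(c - 1)*(c + 3)*(c)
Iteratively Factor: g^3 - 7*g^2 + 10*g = (g - 5)*(g^2 - 2*g) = (g - 5)*(g - 2)*(g)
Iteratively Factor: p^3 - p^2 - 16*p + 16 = (p - 4)*(p^2 + 3*p - 4) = (p - 4)*(p + 4)*(p - 1)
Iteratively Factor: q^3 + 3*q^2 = (q + 3)*(q^2) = q*(q + 3)*(q)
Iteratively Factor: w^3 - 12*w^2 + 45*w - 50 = (w - 5)*(w^2 - 7*w + 10) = (w - 5)^2*(w - 2)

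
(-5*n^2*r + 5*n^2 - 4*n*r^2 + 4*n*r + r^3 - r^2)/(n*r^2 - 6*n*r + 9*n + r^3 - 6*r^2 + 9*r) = (-5*n*r + 5*n + r^2 - r)/(r^2 - 6*r + 9)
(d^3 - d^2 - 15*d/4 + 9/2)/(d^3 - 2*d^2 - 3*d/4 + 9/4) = (d + 2)/(d + 1)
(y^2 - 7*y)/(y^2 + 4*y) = (y - 7)/(y + 4)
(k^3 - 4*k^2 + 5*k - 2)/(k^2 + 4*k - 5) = (k^2 - 3*k + 2)/(k + 5)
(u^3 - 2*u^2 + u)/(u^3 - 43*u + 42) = u*(u - 1)/(u^2 + u - 42)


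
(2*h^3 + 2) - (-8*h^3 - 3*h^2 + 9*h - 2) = 10*h^3 + 3*h^2 - 9*h + 4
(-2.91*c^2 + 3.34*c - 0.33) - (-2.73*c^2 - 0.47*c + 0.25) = -0.18*c^2 + 3.81*c - 0.58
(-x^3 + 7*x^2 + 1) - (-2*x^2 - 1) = -x^3 + 9*x^2 + 2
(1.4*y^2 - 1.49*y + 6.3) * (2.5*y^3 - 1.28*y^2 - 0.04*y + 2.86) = 3.5*y^5 - 5.517*y^4 + 17.6012*y^3 - 4.0004*y^2 - 4.5134*y + 18.018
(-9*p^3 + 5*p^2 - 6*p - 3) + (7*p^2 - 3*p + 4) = -9*p^3 + 12*p^2 - 9*p + 1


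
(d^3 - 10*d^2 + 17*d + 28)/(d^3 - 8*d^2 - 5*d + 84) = (d + 1)/(d + 3)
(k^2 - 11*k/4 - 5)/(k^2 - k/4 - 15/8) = 2*(k - 4)/(2*k - 3)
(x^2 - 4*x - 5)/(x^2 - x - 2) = (x - 5)/(x - 2)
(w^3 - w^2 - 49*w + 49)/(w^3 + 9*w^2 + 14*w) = (w^2 - 8*w + 7)/(w*(w + 2))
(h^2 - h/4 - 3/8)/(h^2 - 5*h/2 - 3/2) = (h - 3/4)/(h - 3)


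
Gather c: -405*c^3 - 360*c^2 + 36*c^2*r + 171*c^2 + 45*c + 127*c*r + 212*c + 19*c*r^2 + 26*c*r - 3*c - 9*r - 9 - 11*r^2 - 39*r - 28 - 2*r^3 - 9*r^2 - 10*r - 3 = -405*c^3 + c^2*(36*r - 189) + c*(19*r^2 + 153*r + 254) - 2*r^3 - 20*r^2 - 58*r - 40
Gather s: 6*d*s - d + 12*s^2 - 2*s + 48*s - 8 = -d + 12*s^2 + s*(6*d + 46) - 8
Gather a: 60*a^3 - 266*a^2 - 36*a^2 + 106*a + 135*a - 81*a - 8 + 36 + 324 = 60*a^3 - 302*a^2 + 160*a + 352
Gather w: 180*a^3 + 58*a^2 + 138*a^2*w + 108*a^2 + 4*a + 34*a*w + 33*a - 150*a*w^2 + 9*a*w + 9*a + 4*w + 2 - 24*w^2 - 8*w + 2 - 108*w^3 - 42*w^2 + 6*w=180*a^3 + 166*a^2 + 46*a - 108*w^3 + w^2*(-150*a - 66) + w*(138*a^2 + 43*a + 2) + 4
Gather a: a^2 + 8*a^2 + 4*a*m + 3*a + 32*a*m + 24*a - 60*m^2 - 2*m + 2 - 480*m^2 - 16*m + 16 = 9*a^2 + a*(36*m + 27) - 540*m^2 - 18*m + 18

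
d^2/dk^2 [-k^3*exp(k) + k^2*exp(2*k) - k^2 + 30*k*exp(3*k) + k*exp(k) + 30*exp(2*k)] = -k^3*exp(k) + 4*k^2*exp(2*k) - 6*k^2*exp(k) + 270*k*exp(3*k) + 8*k*exp(2*k) - 5*k*exp(k) + 180*exp(3*k) + 122*exp(2*k) + 2*exp(k) - 2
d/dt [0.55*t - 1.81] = 0.550000000000000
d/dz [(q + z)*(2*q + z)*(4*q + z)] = 14*q^2 + 14*q*z + 3*z^2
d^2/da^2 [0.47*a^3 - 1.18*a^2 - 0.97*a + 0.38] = 2.82*a - 2.36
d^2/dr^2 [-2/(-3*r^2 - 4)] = 12*(9*r^2 - 4)/(3*r^2 + 4)^3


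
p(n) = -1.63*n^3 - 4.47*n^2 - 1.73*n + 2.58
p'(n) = -4.89*n^2 - 8.94*n - 1.73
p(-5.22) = 121.66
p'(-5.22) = -88.31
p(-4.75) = 84.63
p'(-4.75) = -69.60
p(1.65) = -19.77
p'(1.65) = -29.79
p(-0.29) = 2.75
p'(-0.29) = 0.45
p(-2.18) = 2.00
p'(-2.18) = -5.48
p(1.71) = -21.60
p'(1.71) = -31.32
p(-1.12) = 1.20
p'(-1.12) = 2.15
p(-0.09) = 2.70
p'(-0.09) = -0.97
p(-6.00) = 204.12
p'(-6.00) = -124.13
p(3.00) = -86.85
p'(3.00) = -72.56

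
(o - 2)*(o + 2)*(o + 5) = o^3 + 5*o^2 - 4*o - 20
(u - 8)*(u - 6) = u^2 - 14*u + 48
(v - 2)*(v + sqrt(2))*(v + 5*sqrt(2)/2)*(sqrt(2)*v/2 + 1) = sqrt(2)*v^4/2 - sqrt(2)*v^3 + 9*v^3/2 - 9*v^2 + 6*sqrt(2)*v^2 - 12*sqrt(2)*v + 5*v - 10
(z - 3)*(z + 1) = z^2 - 2*z - 3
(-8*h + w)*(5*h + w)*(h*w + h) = -40*h^3*w - 40*h^3 - 3*h^2*w^2 - 3*h^2*w + h*w^3 + h*w^2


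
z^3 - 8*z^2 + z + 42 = (z - 7)*(z - 3)*(z + 2)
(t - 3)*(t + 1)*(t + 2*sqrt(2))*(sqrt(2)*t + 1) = sqrt(2)*t^4 - 2*sqrt(2)*t^3 + 5*t^3 - 10*t^2 - sqrt(2)*t^2 - 15*t - 4*sqrt(2)*t - 6*sqrt(2)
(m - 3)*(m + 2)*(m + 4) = m^3 + 3*m^2 - 10*m - 24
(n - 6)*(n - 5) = n^2 - 11*n + 30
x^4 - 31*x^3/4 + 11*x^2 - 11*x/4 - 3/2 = (x - 6)*(x - 1)^2*(x + 1/4)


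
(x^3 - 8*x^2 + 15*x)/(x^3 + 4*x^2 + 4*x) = (x^2 - 8*x + 15)/(x^2 + 4*x + 4)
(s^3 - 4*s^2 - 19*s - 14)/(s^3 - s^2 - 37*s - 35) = (s + 2)/(s + 5)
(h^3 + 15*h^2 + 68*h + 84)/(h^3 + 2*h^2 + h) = (h^3 + 15*h^2 + 68*h + 84)/(h*(h^2 + 2*h + 1))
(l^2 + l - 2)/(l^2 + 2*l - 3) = (l + 2)/(l + 3)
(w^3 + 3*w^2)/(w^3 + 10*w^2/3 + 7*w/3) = 3*w*(w + 3)/(3*w^2 + 10*w + 7)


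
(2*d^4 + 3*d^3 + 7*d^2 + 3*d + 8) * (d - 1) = 2*d^5 + d^4 + 4*d^3 - 4*d^2 + 5*d - 8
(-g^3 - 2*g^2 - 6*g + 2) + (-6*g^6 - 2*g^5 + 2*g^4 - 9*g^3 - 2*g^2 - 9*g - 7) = -6*g^6 - 2*g^5 + 2*g^4 - 10*g^3 - 4*g^2 - 15*g - 5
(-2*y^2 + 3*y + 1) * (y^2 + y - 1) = -2*y^4 + y^3 + 6*y^2 - 2*y - 1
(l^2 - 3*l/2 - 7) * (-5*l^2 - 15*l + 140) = -5*l^4 - 15*l^3/2 + 395*l^2/2 - 105*l - 980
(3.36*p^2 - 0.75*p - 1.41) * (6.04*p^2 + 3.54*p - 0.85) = 20.2944*p^4 + 7.3644*p^3 - 14.0274*p^2 - 4.3539*p + 1.1985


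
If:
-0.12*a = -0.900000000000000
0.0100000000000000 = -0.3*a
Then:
No Solution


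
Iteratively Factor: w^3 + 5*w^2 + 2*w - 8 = (w + 2)*(w^2 + 3*w - 4) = (w - 1)*(w + 2)*(w + 4)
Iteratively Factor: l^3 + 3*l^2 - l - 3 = (l + 1)*(l^2 + 2*l - 3) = (l + 1)*(l + 3)*(l - 1)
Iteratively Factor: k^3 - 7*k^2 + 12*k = (k - 4)*(k^2 - 3*k) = (k - 4)*(k - 3)*(k)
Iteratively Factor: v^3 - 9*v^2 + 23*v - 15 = (v - 5)*(v^2 - 4*v + 3) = (v - 5)*(v - 3)*(v - 1)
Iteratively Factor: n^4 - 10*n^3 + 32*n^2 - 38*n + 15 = (n - 1)*(n^3 - 9*n^2 + 23*n - 15) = (n - 1)^2*(n^2 - 8*n + 15) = (n - 5)*(n - 1)^2*(n - 3)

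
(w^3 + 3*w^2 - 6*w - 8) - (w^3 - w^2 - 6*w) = 4*w^2 - 8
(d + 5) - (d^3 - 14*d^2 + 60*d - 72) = -d^3 + 14*d^2 - 59*d + 77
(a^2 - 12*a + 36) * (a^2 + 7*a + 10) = a^4 - 5*a^3 - 38*a^2 + 132*a + 360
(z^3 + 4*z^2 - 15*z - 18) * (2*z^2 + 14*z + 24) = 2*z^5 + 22*z^4 + 50*z^3 - 150*z^2 - 612*z - 432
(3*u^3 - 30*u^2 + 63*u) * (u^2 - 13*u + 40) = 3*u^5 - 69*u^4 + 573*u^3 - 2019*u^2 + 2520*u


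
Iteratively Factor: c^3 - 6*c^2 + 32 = (c + 2)*(c^2 - 8*c + 16) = (c - 4)*(c + 2)*(c - 4)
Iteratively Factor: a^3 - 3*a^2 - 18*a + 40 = (a - 2)*(a^2 - a - 20) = (a - 5)*(a - 2)*(a + 4)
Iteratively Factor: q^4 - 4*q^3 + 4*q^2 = (q)*(q^3 - 4*q^2 + 4*q) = q^2*(q^2 - 4*q + 4) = q^2*(q - 2)*(q - 2)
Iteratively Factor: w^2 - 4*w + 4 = (w - 2)*(w - 2)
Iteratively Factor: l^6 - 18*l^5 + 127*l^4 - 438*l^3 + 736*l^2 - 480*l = (l - 5)*(l^5 - 13*l^4 + 62*l^3 - 128*l^2 + 96*l) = (l - 5)*(l - 2)*(l^4 - 11*l^3 + 40*l^2 - 48*l) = (l - 5)*(l - 4)*(l - 2)*(l^3 - 7*l^2 + 12*l) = (l - 5)*(l - 4)*(l - 3)*(l - 2)*(l^2 - 4*l) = (l - 5)*(l - 4)^2*(l - 3)*(l - 2)*(l)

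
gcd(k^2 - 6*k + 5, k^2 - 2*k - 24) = 1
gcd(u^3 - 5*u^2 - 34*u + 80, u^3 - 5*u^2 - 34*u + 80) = u^3 - 5*u^2 - 34*u + 80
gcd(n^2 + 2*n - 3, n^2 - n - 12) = n + 3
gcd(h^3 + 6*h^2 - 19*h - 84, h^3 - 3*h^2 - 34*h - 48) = h + 3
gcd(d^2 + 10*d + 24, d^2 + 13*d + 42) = d + 6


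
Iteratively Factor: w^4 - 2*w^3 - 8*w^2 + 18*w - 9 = (w + 3)*(w^3 - 5*w^2 + 7*w - 3) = (w - 1)*(w + 3)*(w^2 - 4*w + 3) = (w - 3)*(w - 1)*(w + 3)*(w - 1)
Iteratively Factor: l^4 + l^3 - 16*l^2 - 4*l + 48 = (l - 3)*(l^3 + 4*l^2 - 4*l - 16) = (l - 3)*(l + 4)*(l^2 - 4) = (l - 3)*(l + 2)*(l + 4)*(l - 2)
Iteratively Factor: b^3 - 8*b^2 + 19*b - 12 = (b - 1)*(b^2 - 7*b + 12) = (b - 3)*(b - 1)*(b - 4)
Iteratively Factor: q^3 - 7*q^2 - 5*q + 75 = (q - 5)*(q^2 - 2*q - 15) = (q - 5)*(q + 3)*(q - 5)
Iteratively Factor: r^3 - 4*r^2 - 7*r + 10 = (r - 5)*(r^2 + r - 2) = (r - 5)*(r - 1)*(r + 2)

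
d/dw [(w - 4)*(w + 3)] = 2*w - 1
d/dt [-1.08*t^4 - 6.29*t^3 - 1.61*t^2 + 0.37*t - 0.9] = -4.32*t^3 - 18.87*t^2 - 3.22*t + 0.37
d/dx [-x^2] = -2*x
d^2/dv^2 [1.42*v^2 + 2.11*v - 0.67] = 2.84000000000000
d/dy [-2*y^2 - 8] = -4*y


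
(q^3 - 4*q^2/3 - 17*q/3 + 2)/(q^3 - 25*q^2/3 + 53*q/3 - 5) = (q + 2)/(q - 5)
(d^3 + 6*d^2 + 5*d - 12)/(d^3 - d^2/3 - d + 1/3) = 3*(d^2 + 7*d + 12)/(3*d^2 + 2*d - 1)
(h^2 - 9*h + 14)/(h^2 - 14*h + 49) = (h - 2)/(h - 7)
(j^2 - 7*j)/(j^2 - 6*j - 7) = j/(j + 1)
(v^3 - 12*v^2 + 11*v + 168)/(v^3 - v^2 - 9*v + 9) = (v^2 - 15*v + 56)/(v^2 - 4*v + 3)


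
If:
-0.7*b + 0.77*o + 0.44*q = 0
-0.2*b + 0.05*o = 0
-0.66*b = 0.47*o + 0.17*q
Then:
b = 0.00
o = 0.00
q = 0.00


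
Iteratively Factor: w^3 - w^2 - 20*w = (w - 5)*(w^2 + 4*w) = (w - 5)*(w + 4)*(w)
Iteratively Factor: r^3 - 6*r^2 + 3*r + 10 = (r - 2)*(r^2 - 4*r - 5) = (r - 5)*(r - 2)*(r + 1)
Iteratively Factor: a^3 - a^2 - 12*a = (a + 3)*(a^2 - 4*a) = (a - 4)*(a + 3)*(a)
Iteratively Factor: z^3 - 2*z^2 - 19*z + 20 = (z - 5)*(z^2 + 3*z - 4) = (z - 5)*(z - 1)*(z + 4)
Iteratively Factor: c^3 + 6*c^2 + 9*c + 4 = (c + 1)*(c^2 + 5*c + 4) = (c + 1)*(c + 4)*(c + 1)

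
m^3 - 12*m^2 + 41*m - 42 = (m - 7)*(m - 3)*(m - 2)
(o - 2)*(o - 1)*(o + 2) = o^3 - o^2 - 4*o + 4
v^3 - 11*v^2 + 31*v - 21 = (v - 7)*(v - 3)*(v - 1)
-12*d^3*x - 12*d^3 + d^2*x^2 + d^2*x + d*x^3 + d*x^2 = (-3*d + x)*(4*d + x)*(d*x + d)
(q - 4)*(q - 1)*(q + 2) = q^3 - 3*q^2 - 6*q + 8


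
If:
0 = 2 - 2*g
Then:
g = 1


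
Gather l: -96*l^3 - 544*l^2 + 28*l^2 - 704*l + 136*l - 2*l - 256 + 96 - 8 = -96*l^3 - 516*l^2 - 570*l - 168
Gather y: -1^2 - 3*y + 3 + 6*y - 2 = 3*y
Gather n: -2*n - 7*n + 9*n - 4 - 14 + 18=0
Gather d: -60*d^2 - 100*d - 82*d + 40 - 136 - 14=-60*d^2 - 182*d - 110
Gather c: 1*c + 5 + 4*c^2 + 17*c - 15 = 4*c^2 + 18*c - 10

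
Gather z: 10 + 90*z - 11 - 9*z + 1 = 81*z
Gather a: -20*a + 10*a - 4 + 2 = -10*a - 2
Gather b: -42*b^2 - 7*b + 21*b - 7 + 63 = -42*b^2 + 14*b + 56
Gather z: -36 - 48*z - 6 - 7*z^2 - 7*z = -7*z^2 - 55*z - 42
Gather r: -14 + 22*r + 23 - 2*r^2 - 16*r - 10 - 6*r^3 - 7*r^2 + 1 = -6*r^3 - 9*r^2 + 6*r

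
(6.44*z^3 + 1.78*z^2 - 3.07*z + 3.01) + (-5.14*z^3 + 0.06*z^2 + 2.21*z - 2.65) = 1.3*z^3 + 1.84*z^2 - 0.86*z + 0.36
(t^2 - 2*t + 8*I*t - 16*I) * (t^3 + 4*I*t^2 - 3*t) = t^5 - 2*t^4 + 12*I*t^4 - 35*t^3 - 24*I*t^3 + 70*t^2 - 24*I*t^2 + 48*I*t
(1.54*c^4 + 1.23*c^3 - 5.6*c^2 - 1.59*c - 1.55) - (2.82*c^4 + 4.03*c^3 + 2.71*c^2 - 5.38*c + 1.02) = -1.28*c^4 - 2.8*c^3 - 8.31*c^2 + 3.79*c - 2.57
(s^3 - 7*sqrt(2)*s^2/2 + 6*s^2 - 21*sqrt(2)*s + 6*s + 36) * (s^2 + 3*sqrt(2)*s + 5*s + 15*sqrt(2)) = s^5 - sqrt(2)*s^4/2 + 11*s^4 - 11*sqrt(2)*s^3/2 + 15*s^3 - 165*s^2 + 3*sqrt(2)*s^2 - 450*s + 198*sqrt(2)*s + 540*sqrt(2)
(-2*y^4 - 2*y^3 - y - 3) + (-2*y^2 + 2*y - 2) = -2*y^4 - 2*y^3 - 2*y^2 + y - 5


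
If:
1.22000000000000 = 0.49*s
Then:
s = 2.49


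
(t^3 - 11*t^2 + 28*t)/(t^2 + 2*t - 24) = t*(t - 7)/(t + 6)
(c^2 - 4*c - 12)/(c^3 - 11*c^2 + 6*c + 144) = (c + 2)/(c^2 - 5*c - 24)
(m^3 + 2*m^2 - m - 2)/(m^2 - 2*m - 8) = (m^2 - 1)/(m - 4)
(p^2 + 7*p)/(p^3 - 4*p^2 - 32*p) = (p + 7)/(p^2 - 4*p - 32)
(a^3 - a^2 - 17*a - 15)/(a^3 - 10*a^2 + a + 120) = (a + 1)/(a - 8)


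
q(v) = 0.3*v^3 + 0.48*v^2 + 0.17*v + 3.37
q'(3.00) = 11.15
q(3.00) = 16.30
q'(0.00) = 0.17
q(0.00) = 3.37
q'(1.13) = 2.40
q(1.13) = 4.61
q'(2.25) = 6.89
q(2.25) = 9.60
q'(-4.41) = 13.44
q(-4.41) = -13.77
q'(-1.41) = 0.61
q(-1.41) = 3.24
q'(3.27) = 12.93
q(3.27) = 19.55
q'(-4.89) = 17.00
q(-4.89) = -21.06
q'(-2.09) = 2.09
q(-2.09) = 2.37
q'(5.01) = 27.57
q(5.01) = 54.00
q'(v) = 0.9*v^2 + 0.96*v + 0.17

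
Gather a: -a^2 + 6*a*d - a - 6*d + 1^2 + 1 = -a^2 + a*(6*d - 1) - 6*d + 2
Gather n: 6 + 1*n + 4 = n + 10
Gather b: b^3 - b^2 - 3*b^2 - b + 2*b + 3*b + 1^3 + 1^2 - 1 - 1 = b^3 - 4*b^2 + 4*b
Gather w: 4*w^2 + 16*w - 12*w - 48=4*w^2 + 4*w - 48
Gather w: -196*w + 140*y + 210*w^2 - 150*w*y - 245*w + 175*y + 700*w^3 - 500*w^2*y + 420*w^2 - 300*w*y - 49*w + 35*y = 700*w^3 + w^2*(630 - 500*y) + w*(-450*y - 490) + 350*y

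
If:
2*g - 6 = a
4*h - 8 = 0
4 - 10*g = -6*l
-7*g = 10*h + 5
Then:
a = -92/7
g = -25/7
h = 2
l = -139/21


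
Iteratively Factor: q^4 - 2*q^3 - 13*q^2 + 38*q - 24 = (q + 4)*(q^3 - 6*q^2 + 11*q - 6) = (q - 1)*(q + 4)*(q^2 - 5*q + 6) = (q - 3)*(q - 1)*(q + 4)*(q - 2)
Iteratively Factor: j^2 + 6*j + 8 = (j + 2)*(j + 4)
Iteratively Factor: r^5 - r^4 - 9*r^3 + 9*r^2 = (r - 1)*(r^4 - 9*r^2) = (r - 3)*(r - 1)*(r^3 + 3*r^2) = (r - 3)*(r - 1)*(r + 3)*(r^2) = r*(r - 3)*(r - 1)*(r + 3)*(r)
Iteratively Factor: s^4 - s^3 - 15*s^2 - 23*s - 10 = (s + 1)*(s^3 - 2*s^2 - 13*s - 10) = (s + 1)^2*(s^2 - 3*s - 10) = (s + 1)^2*(s + 2)*(s - 5)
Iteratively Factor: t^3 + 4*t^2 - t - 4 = (t + 1)*(t^2 + 3*t - 4) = (t - 1)*(t + 1)*(t + 4)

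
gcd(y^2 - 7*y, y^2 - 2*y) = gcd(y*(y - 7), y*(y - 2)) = y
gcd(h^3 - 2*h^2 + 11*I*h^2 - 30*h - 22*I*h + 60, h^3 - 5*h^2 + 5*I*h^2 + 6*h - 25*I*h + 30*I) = h^2 + h*(-2 + 5*I) - 10*I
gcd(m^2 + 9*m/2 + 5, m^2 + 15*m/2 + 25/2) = m + 5/2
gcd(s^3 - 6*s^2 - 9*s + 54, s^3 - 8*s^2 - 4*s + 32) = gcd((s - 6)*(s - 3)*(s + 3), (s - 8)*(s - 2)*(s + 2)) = 1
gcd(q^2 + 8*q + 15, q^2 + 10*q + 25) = q + 5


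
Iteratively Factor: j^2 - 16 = (j - 4)*(j + 4)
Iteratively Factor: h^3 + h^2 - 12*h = (h)*(h^2 + h - 12) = h*(h - 3)*(h + 4)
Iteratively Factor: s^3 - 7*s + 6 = (s + 3)*(s^2 - 3*s + 2) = (s - 2)*(s + 3)*(s - 1)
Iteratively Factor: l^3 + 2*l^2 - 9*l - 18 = (l + 2)*(l^2 - 9) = (l + 2)*(l + 3)*(l - 3)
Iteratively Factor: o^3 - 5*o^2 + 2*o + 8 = (o + 1)*(o^2 - 6*o + 8) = (o - 2)*(o + 1)*(o - 4)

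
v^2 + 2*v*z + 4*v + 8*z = (v + 4)*(v + 2*z)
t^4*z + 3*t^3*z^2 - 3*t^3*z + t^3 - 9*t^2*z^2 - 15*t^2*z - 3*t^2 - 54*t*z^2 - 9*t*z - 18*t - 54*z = (t - 6)*(t + 3)*(t + 3*z)*(t*z + 1)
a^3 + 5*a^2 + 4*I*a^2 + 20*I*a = a*(a + 5)*(a + 4*I)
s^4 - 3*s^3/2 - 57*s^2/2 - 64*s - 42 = (s - 7)*(s + 3/2)*(s + 2)^2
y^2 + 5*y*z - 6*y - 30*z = (y - 6)*(y + 5*z)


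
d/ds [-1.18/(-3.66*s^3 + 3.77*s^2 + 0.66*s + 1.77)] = (-12.9564*s^2 + 8.8972*s + 0.7788)/(-3.66*s^3 + 3.77*s^2 + 0.66*s + 1.77)^2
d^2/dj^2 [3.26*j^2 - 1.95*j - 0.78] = 6.52000000000000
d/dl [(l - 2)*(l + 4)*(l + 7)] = 3*l^2 + 18*l + 6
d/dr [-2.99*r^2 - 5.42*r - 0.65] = -5.98*r - 5.42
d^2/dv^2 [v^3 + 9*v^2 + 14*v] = 6*v + 18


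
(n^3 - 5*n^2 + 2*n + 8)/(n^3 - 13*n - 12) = (n - 2)/(n + 3)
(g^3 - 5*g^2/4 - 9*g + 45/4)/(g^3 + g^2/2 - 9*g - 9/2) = (4*g - 5)/(2*(2*g + 1))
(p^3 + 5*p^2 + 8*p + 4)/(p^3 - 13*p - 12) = (p^2 + 4*p + 4)/(p^2 - p - 12)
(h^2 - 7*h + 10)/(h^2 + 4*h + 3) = (h^2 - 7*h + 10)/(h^2 + 4*h + 3)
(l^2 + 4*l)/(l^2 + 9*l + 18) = l*(l + 4)/(l^2 + 9*l + 18)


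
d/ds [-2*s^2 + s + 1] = 1 - 4*s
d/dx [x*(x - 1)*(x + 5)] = 3*x^2 + 8*x - 5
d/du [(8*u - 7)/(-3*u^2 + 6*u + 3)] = 2*(4*u^2 - 7*u + 11)/(3*(u^4 - 4*u^3 + 2*u^2 + 4*u + 1))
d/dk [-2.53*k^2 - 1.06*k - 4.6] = -5.06*k - 1.06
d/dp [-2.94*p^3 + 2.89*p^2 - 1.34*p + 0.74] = -8.82*p^2 + 5.78*p - 1.34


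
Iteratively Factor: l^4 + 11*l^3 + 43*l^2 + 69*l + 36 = (l + 3)*(l^3 + 8*l^2 + 19*l + 12) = (l + 3)*(l + 4)*(l^2 + 4*l + 3) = (l + 1)*(l + 3)*(l + 4)*(l + 3)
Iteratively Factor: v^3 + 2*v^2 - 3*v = (v - 1)*(v^2 + 3*v) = (v - 1)*(v + 3)*(v)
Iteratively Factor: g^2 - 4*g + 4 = (g - 2)*(g - 2)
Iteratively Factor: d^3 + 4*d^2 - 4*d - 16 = (d - 2)*(d^2 + 6*d + 8) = (d - 2)*(d + 2)*(d + 4)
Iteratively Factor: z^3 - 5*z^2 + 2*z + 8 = (z - 2)*(z^2 - 3*z - 4) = (z - 2)*(z + 1)*(z - 4)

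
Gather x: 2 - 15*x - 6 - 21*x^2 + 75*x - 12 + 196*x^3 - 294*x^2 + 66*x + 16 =196*x^3 - 315*x^2 + 126*x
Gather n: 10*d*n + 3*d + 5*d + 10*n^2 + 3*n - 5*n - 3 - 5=8*d + 10*n^2 + n*(10*d - 2) - 8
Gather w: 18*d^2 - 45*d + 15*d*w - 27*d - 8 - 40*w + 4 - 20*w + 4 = 18*d^2 - 72*d + w*(15*d - 60)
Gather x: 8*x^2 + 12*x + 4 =8*x^2 + 12*x + 4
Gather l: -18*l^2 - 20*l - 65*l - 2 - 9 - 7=-18*l^2 - 85*l - 18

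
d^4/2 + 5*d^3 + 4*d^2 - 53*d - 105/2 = (d/2 + 1/2)*(d - 3)*(d + 5)*(d + 7)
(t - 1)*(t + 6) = t^2 + 5*t - 6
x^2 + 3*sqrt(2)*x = x*(x + 3*sqrt(2))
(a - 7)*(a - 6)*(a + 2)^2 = a^4 - 9*a^3 - 6*a^2 + 116*a + 168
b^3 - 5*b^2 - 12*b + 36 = (b - 6)*(b - 2)*(b + 3)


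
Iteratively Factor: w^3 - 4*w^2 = (w)*(w^2 - 4*w) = w*(w - 4)*(w)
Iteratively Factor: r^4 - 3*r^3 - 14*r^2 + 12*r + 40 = (r + 2)*(r^3 - 5*r^2 - 4*r + 20) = (r - 5)*(r + 2)*(r^2 - 4) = (r - 5)*(r + 2)^2*(r - 2)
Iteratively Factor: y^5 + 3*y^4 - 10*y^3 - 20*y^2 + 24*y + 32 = (y + 1)*(y^4 + 2*y^3 - 12*y^2 - 8*y + 32) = (y + 1)*(y + 4)*(y^3 - 2*y^2 - 4*y + 8) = (y - 2)*(y + 1)*(y + 4)*(y^2 - 4) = (y - 2)*(y + 1)*(y + 2)*(y + 4)*(y - 2)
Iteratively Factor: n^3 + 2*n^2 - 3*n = (n + 3)*(n^2 - n) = n*(n + 3)*(n - 1)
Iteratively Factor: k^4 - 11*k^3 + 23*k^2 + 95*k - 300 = (k - 5)*(k^3 - 6*k^2 - 7*k + 60) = (k - 5)*(k - 4)*(k^2 - 2*k - 15) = (k - 5)*(k - 4)*(k + 3)*(k - 5)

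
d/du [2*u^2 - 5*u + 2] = 4*u - 5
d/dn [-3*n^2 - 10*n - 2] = -6*n - 10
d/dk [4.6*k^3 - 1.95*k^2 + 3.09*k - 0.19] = 13.8*k^2 - 3.9*k + 3.09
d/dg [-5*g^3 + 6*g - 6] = 6 - 15*g^2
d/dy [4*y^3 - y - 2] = 12*y^2 - 1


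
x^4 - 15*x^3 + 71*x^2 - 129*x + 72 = (x - 8)*(x - 3)^2*(x - 1)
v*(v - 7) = v^2 - 7*v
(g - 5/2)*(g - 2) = g^2 - 9*g/2 + 5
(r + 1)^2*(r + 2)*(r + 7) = r^4 + 11*r^3 + 33*r^2 + 37*r + 14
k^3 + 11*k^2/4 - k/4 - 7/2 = (k - 1)*(k + 7/4)*(k + 2)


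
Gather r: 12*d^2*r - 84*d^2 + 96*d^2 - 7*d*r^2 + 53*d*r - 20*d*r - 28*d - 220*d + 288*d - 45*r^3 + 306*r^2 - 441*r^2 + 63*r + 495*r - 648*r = 12*d^2 + 40*d - 45*r^3 + r^2*(-7*d - 135) + r*(12*d^2 + 33*d - 90)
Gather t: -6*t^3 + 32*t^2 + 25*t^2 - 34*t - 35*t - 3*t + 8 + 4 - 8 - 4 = -6*t^3 + 57*t^2 - 72*t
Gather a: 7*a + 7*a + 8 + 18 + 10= 14*a + 36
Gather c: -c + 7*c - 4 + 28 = 6*c + 24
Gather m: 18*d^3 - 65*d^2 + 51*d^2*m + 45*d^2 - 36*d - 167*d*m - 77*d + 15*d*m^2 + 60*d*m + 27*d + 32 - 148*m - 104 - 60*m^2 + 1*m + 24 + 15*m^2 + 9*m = 18*d^3 - 20*d^2 - 86*d + m^2*(15*d - 45) + m*(51*d^2 - 107*d - 138) - 48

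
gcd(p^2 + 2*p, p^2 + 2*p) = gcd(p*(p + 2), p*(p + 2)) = p^2 + 2*p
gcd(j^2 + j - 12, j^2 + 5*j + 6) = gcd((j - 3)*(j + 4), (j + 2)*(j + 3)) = 1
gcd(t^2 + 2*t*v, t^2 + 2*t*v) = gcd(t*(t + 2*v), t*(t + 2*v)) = t^2 + 2*t*v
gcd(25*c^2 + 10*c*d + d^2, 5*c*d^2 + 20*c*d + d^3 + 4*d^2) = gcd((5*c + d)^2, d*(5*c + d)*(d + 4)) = 5*c + d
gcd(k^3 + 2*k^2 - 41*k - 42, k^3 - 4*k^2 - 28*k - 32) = 1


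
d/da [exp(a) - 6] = exp(a)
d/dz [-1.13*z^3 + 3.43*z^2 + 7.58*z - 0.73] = -3.39*z^2 + 6.86*z + 7.58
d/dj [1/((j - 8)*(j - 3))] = (11 - 2*j)/(j^4 - 22*j^3 + 169*j^2 - 528*j + 576)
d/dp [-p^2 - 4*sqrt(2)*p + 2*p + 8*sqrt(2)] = -2*p - 4*sqrt(2) + 2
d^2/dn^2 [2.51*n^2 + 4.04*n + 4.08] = 5.02000000000000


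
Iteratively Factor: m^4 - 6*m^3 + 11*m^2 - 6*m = (m - 2)*(m^3 - 4*m^2 + 3*m) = m*(m - 2)*(m^2 - 4*m + 3) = m*(m - 3)*(m - 2)*(m - 1)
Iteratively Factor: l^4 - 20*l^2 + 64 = (l - 2)*(l^3 + 2*l^2 - 16*l - 32) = (l - 2)*(l + 2)*(l^2 - 16) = (l - 2)*(l + 2)*(l + 4)*(l - 4)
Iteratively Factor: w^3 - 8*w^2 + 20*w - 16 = (w - 2)*(w^2 - 6*w + 8) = (w - 2)^2*(w - 4)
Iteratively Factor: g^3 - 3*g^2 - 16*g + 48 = (g - 3)*(g^2 - 16) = (g - 4)*(g - 3)*(g + 4)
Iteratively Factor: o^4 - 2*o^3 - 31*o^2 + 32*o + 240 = (o - 4)*(o^3 + 2*o^2 - 23*o - 60) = (o - 5)*(o - 4)*(o^2 + 7*o + 12) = (o - 5)*(o - 4)*(o + 3)*(o + 4)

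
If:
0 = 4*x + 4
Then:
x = -1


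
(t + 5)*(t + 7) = t^2 + 12*t + 35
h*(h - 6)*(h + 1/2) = h^3 - 11*h^2/2 - 3*h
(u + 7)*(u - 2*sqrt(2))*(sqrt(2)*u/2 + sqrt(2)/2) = sqrt(2)*u^3/2 - 2*u^2 + 4*sqrt(2)*u^2 - 16*u + 7*sqrt(2)*u/2 - 14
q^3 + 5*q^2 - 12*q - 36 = (q - 3)*(q + 2)*(q + 6)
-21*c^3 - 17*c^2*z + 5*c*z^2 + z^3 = (-3*c + z)*(c + z)*(7*c + z)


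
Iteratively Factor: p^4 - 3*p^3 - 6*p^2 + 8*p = (p)*(p^3 - 3*p^2 - 6*p + 8) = p*(p - 4)*(p^2 + p - 2) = p*(p - 4)*(p - 1)*(p + 2)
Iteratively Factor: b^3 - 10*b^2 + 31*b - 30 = (b - 5)*(b^2 - 5*b + 6) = (b - 5)*(b - 3)*(b - 2)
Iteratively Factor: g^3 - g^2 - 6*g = (g + 2)*(g^2 - 3*g) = (g - 3)*(g + 2)*(g)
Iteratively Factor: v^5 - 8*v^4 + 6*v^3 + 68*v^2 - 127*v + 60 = (v - 1)*(v^4 - 7*v^3 - v^2 + 67*v - 60) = (v - 5)*(v - 1)*(v^3 - 2*v^2 - 11*v + 12) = (v - 5)*(v - 1)^2*(v^2 - v - 12) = (v - 5)*(v - 1)^2*(v + 3)*(v - 4)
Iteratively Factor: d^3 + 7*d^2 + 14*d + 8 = (d + 4)*(d^2 + 3*d + 2) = (d + 2)*(d + 4)*(d + 1)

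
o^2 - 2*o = o*(o - 2)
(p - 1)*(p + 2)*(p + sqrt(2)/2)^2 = p^4 + p^3 + sqrt(2)*p^3 - 3*p^2/2 + sqrt(2)*p^2 - 2*sqrt(2)*p + p/2 - 1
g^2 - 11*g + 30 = (g - 6)*(g - 5)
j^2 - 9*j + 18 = (j - 6)*(j - 3)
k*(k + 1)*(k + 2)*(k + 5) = k^4 + 8*k^3 + 17*k^2 + 10*k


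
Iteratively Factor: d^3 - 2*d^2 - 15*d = (d + 3)*(d^2 - 5*d) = d*(d + 3)*(d - 5)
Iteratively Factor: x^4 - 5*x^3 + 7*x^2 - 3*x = (x - 1)*(x^3 - 4*x^2 + 3*x) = (x - 1)^2*(x^2 - 3*x) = (x - 3)*(x - 1)^2*(x)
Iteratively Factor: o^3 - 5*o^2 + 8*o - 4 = (o - 1)*(o^2 - 4*o + 4) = (o - 2)*(o - 1)*(o - 2)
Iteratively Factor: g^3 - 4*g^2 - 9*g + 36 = (g + 3)*(g^2 - 7*g + 12) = (g - 3)*(g + 3)*(g - 4)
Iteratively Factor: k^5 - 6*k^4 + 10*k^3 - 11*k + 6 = (k - 1)*(k^4 - 5*k^3 + 5*k^2 + 5*k - 6) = (k - 3)*(k - 1)*(k^3 - 2*k^2 - k + 2) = (k - 3)*(k - 1)*(k + 1)*(k^2 - 3*k + 2) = (k - 3)*(k - 2)*(k - 1)*(k + 1)*(k - 1)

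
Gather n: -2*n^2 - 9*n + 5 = -2*n^2 - 9*n + 5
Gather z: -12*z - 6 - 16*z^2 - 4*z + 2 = -16*z^2 - 16*z - 4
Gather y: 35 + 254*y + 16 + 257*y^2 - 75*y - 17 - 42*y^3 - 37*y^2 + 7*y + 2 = -42*y^3 + 220*y^2 + 186*y + 36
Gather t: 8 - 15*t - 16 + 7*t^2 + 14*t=7*t^2 - t - 8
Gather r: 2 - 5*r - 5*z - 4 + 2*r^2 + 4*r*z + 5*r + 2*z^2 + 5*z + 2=2*r^2 + 4*r*z + 2*z^2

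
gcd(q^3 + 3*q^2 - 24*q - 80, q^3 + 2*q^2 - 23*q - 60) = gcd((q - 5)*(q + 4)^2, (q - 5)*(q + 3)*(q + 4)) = q^2 - q - 20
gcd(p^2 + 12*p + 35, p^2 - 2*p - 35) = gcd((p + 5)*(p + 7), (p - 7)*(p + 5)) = p + 5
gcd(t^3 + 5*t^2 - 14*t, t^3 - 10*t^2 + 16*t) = t^2 - 2*t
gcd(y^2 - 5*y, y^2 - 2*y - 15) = y - 5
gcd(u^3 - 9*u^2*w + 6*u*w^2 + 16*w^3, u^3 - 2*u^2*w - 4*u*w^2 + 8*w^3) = u - 2*w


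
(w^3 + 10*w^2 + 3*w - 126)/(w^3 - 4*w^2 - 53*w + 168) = (w + 6)/(w - 8)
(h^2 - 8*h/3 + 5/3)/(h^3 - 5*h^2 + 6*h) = (3*h^2 - 8*h + 5)/(3*h*(h^2 - 5*h + 6))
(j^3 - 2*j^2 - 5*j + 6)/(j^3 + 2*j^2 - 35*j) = (j^3 - 2*j^2 - 5*j + 6)/(j*(j^2 + 2*j - 35))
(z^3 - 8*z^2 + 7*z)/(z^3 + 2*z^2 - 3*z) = (z - 7)/(z + 3)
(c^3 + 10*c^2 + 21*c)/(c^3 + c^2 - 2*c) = (c^2 + 10*c + 21)/(c^2 + c - 2)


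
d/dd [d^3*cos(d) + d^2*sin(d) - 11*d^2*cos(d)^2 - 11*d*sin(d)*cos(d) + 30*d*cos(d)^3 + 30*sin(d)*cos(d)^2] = -d^3*sin(d) + 11*d^2*sin(2*d) + 4*d^2*cos(d) - 41*d*sin(d)/2 - 45*d*sin(3*d)/2 - 22*d*cos(2*d) - 11*d - 11*sin(2*d)/2 + 30*cos(d) + 30*cos(3*d)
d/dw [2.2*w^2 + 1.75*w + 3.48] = 4.4*w + 1.75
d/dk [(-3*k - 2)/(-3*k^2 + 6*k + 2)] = 3*(-3*k^2 - 4*k + 2)/(9*k^4 - 36*k^3 + 24*k^2 + 24*k + 4)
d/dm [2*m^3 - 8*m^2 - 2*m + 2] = 6*m^2 - 16*m - 2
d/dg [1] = 0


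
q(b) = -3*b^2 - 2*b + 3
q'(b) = -6*b - 2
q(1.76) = -9.81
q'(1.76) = -12.56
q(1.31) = -4.77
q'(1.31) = -9.86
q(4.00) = -53.00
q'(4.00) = -26.00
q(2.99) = -29.80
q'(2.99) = -19.94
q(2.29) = -17.31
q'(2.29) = -15.74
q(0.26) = 2.28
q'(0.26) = -3.56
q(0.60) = 0.72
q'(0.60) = -5.60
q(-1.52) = -0.89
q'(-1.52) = 7.12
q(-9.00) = -222.00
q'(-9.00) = 52.00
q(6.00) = -117.00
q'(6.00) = -38.00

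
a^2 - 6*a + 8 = (a - 4)*(a - 2)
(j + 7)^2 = j^2 + 14*j + 49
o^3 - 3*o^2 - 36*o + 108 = (o - 6)*(o - 3)*(o + 6)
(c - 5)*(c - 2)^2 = c^3 - 9*c^2 + 24*c - 20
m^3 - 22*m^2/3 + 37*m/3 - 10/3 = (m - 5)*(m - 2)*(m - 1/3)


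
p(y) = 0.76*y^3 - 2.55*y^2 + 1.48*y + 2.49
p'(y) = 2.28*y^2 - 5.1*y + 1.48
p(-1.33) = -5.78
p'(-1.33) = 12.30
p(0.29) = 2.72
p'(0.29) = 0.19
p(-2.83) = -39.35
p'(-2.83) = 34.17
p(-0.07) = 2.37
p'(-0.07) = 1.85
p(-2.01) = -16.96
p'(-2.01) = 20.94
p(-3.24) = -54.92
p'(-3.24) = 41.94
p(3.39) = 7.81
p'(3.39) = 10.39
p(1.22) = 1.88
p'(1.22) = -1.35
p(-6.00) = -262.35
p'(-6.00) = 114.16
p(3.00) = 4.50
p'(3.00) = 6.70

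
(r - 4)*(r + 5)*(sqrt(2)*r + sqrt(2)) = sqrt(2)*r^3 + 2*sqrt(2)*r^2 - 19*sqrt(2)*r - 20*sqrt(2)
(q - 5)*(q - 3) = q^2 - 8*q + 15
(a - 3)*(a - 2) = a^2 - 5*a + 6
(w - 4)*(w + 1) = w^2 - 3*w - 4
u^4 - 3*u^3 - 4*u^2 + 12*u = u*(u - 3)*(u - 2)*(u + 2)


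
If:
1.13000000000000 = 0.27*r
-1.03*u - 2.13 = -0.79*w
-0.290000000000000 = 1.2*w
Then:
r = 4.19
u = -2.25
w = -0.24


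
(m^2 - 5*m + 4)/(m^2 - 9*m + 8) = (m - 4)/(m - 8)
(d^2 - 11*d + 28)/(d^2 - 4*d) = (d - 7)/d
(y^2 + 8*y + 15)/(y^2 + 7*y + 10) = (y + 3)/(y + 2)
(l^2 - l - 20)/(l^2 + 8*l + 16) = (l - 5)/(l + 4)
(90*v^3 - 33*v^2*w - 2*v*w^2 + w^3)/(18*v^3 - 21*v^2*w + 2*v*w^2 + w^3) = (5*v - w)/(v - w)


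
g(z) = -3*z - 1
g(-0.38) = 0.14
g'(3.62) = -3.00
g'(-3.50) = -3.00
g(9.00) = -28.00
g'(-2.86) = -3.00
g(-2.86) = 7.58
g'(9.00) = -3.00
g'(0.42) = -3.00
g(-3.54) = 9.62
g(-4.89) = 13.67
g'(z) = -3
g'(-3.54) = -3.00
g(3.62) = -11.86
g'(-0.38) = -3.00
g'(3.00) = -3.00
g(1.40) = -5.20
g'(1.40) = -3.00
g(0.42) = -2.26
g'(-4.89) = -3.00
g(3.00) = -10.00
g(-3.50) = 9.50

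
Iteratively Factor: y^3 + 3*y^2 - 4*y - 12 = (y - 2)*(y^2 + 5*y + 6) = (y - 2)*(y + 3)*(y + 2)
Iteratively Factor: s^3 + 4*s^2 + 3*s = (s + 3)*(s^2 + s) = (s + 1)*(s + 3)*(s)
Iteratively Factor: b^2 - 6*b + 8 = (b - 2)*(b - 4)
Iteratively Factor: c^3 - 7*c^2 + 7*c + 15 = (c - 5)*(c^2 - 2*c - 3) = (c - 5)*(c + 1)*(c - 3)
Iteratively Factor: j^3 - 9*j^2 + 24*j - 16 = (j - 1)*(j^2 - 8*j + 16) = (j - 4)*(j - 1)*(j - 4)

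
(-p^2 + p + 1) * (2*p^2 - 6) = -2*p^4 + 2*p^3 + 8*p^2 - 6*p - 6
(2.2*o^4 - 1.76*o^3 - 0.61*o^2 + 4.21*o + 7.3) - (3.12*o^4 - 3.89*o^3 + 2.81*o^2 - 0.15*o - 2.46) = -0.92*o^4 + 2.13*o^3 - 3.42*o^2 + 4.36*o + 9.76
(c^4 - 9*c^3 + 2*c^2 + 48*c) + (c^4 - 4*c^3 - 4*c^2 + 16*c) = 2*c^4 - 13*c^3 - 2*c^2 + 64*c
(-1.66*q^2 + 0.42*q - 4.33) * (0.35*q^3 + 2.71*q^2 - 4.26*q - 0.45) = -0.581*q^5 - 4.3516*q^4 + 6.6943*q^3 - 12.7765*q^2 + 18.2568*q + 1.9485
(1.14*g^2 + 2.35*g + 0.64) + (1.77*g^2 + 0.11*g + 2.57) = 2.91*g^2 + 2.46*g + 3.21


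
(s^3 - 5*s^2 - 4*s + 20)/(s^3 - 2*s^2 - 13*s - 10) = (s - 2)/(s + 1)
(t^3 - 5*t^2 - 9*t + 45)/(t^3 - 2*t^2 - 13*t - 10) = (t^2 - 9)/(t^2 + 3*t + 2)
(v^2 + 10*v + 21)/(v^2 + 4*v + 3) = (v + 7)/(v + 1)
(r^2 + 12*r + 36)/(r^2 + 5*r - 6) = (r + 6)/(r - 1)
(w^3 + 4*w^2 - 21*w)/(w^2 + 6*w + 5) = w*(w^2 + 4*w - 21)/(w^2 + 6*w + 5)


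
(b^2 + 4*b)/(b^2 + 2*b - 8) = b/(b - 2)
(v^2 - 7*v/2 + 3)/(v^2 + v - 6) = (v - 3/2)/(v + 3)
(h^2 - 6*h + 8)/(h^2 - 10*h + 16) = (h - 4)/(h - 8)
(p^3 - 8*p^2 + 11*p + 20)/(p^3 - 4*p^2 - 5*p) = (p - 4)/p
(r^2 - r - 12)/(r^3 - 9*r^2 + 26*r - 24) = (r + 3)/(r^2 - 5*r + 6)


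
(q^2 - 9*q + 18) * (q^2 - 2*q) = q^4 - 11*q^3 + 36*q^2 - 36*q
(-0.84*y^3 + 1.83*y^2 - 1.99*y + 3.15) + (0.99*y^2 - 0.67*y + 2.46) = -0.84*y^3 + 2.82*y^2 - 2.66*y + 5.61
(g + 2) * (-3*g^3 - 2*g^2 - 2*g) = -3*g^4 - 8*g^3 - 6*g^2 - 4*g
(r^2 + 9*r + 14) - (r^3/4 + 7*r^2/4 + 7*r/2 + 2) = -r^3/4 - 3*r^2/4 + 11*r/2 + 12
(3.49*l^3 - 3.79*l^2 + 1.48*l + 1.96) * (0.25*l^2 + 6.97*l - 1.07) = 0.8725*l^5 + 23.3778*l^4 - 29.7806*l^3 + 14.8609*l^2 + 12.0776*l - 2.0972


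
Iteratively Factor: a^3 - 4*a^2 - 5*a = (a + 1)*(a^2 - 5*a) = (a - 5)*(a + 1)*(a)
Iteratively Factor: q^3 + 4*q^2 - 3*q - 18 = (q + 3)*(q^2 + q - 6) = (q - 2)*(q + 3)*(q + 3)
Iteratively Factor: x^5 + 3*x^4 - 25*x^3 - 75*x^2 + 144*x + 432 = (x - 4)*(x^4 + 7*x^3 + 3*x^2 - 63*x - 108) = (x - 4)*(x + 3)*(x^3 + 4*x^2 - 9*x - 36) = (x - 4)*(x + 3)^2*(x^2 + x - 12) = (x - 4)*(x - 3)*(x + 3)^2*(x + 4)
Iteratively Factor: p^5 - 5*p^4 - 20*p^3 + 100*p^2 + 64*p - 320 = (p - 2)*(p^4 - 3*p^3 - 26*p^2 + 48*p + 160) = (p - 5)*(p - 2)*(p^3 + 2*p^2 - 16*p - 32) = (p - 5)*(p - 2)*(p + 2)*(p^2 - 16) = (p - 5)*(p - 4)*(p - 2)*(p + 2)*(p + 4)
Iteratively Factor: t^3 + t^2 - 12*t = (t)*(t^2 + t - 12) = t*(t + 4)*(t - 3)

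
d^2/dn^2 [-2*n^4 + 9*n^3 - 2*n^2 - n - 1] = -24*n^2 + 54*n - 4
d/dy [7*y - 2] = 7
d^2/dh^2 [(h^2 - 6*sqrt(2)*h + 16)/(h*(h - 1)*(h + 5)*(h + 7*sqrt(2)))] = 2*(3*h^8 - 15*sqrt(2)*h^7 + 12*h^7 - 393*h^6 - 164*sqrt(2)*h^6 - 2064*h^5 - 72*sqrt(2)*h^5 + 3132*sqrt(2)*h^4 + 7662*h^4 - 3937*sqrt(2)*h^3 + 51256*h^3 - 20160*sqrt(2)*h^2 + 52944*h^2 - 94080*h + 8400*sqrt(2)*h + 39200)/(h^3*(h^9 + 12*h^8 + 21*sqrt(2)*h^8 + 327*h^7 + 252*sqrt(2)*h^7 + 1379*sqrt(2)*h^6 + 3472*h^6 + 9537*h^5 + 7056*sqrt(2)*h^5 - 16164*h^4 + 19173*sqrt(2)*h^4 - 48635*h^3 - 32116*sqrt(2)*h^3 - 115815*sqrt(2)*h^2 + 88200*h^2 - 36750*h + 205800*sqrt(2)*h - 85750*sqrt(2)))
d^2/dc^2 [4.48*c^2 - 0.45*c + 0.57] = 8.96000000000000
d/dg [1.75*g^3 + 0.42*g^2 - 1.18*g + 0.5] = 5.25*g^2 + 0.84*g - 1.18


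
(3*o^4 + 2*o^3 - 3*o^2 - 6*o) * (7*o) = 21*o^5 + 14*o^4 - 21*o^3 - 42*o^2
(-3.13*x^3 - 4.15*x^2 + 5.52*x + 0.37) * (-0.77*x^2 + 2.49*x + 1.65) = 2.4101*x^5 - 4.5982*x^4 - 19.7484*x^3 + 6.6124*x^2 + 10.0293*x + 0.6105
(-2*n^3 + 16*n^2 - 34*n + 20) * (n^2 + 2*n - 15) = -2*n^5 + 12*n^4 + 28*n^3 - 288*n^2 + 550*n - 300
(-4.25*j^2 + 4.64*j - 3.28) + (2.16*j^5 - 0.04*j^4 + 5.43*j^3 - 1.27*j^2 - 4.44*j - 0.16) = 2.16*j^5 - 0.04*j^4 + 5.43*j^3 - 5.52*j^2 + 0.199999999999999*j - 3.44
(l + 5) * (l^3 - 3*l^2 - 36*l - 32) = l^4 + 2*l^3 - 51*l^2 - 212*l - 160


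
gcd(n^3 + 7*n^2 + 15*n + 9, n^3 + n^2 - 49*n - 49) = n + 1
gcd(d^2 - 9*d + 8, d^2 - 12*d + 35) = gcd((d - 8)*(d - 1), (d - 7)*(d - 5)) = 1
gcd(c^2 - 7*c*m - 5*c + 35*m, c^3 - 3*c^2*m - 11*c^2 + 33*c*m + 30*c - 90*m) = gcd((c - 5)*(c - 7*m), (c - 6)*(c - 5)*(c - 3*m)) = c - 5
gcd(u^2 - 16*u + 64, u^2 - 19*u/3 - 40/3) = u - 8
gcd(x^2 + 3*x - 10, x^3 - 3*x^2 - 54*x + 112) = x - 2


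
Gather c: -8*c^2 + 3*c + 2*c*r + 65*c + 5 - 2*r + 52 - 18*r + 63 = -8*c^2 + c*(2*r + 68) - 20*r + 120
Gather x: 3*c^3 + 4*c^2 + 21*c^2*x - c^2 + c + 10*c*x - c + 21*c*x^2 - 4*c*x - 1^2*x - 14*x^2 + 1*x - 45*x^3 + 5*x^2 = 3*c^3 + 3*c^2 - 45*x^3 + x^2*(21*c - 9) + x*(21*c^2 + 6*c)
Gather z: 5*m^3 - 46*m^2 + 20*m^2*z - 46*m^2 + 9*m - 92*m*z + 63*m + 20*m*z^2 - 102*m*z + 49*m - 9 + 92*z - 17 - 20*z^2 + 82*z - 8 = 5*m^3 - 92*m^2 + 121*m + z^2*(20*m - 20) + z*(20*m^2 - 194*m + 174) - 34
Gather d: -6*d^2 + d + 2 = -6*d^2 + d + 2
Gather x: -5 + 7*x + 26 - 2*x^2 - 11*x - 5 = -2*x^2 - 4*x + 16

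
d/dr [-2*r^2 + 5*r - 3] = 5 - 4*r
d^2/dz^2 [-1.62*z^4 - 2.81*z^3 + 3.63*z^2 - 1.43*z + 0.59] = -19.44*z^2 - 16.86*z + 7.26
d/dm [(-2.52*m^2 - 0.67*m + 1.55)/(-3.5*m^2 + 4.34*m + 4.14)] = (-13.2818*m^2 - 10.0156*m - 9.5008)/(12.25*m^4 - 30.38*m^3 - 10.1444*m^2 + 35.9352*m + 17.1396)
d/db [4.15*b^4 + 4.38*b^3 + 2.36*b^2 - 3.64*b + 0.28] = 16.6*b^3 + 13.14*b^2 + 4.72*b - 3.64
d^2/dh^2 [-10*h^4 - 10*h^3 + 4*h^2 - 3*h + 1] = -120*h^2 - 60*h + 8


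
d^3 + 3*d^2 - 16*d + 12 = (d - 2)*(d - 1)*(d + 6)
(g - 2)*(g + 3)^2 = g^3 + 4*g^2 - 3*g - 18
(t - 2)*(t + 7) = t^2 + 5*t - 14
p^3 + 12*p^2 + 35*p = p*(p + 5)*(p + 7)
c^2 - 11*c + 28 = (c - 7)*(c - 4)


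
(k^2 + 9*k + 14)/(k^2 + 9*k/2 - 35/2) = 2*(k + 2)/(2*k - 5)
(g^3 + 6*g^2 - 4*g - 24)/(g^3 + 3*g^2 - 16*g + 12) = (g + 2)/(g - 1)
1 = 1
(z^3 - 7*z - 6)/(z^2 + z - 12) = (z^2 + 3*z + 2)/(z + 4)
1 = 1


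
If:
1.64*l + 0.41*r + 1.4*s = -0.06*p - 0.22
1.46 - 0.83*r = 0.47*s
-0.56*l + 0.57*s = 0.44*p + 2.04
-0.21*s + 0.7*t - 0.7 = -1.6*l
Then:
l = 0.315629016641281 - 0.375611520364194*t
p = 1.08889835738836*t - 6.24095572705808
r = 2.28483637111736 - 0.267011684946218*t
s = 0.471531273415662*t - 0.92854082559024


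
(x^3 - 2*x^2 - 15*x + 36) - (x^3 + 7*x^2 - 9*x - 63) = -9*x^2 - 6*x + 99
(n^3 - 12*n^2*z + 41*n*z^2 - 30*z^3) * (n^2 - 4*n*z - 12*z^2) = n^5 - 16*n^4*z + 77*n^3*z^2 - 50*n^2*z^3 - 372*n*z^4 + 360*z^5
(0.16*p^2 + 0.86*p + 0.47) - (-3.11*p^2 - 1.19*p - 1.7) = 3.27*p^2 + 2.05*p + 2.17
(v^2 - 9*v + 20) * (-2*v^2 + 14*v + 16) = -2*v^4 + 32*v^3 - 150*v^2 + 136*v + 320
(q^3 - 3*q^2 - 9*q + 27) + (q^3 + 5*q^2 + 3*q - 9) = 2*q^3 + 2*q^2 - 6*q + 18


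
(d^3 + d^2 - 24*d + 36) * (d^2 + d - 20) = d^5 + 2*d^4 - 43*d^3 - 8*d^2 + 516*d - 720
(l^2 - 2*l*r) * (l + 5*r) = l^3 + 3*l^2*r - 10*l*r^2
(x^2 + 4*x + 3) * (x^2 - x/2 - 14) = x^4 + 7*x^3/2 - 13*x^2 - 115*x/2 - 42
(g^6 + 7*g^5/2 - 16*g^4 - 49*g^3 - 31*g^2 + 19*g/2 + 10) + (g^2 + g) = g^6 + 7*g^5/2 - 16*g^4 - 49*g^3 - 30*g^2 + 21*g/2 + 10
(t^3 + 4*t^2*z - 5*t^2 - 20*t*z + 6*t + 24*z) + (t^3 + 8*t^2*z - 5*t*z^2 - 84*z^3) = 2*t^3 + 12*t^2*z - 5*t^2 - 5*t*z^2 - 20*t*z + 6*t - 84*z^3 + 24*z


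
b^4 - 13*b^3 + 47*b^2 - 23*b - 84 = (b - 7)*(b - 4)*(b - 3)*(b + 1)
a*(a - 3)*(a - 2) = a^3 - 5*a^2 + 6*a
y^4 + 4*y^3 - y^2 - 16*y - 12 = (y - 2)*(y + 1)*(y + 2)*(y + 3)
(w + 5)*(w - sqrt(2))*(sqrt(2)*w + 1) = sqrt(2)*w^3 - w^2 + 5*sqrt(2)*w^2 - 5*w - sqrt(2)*w - 5*sqrt(2)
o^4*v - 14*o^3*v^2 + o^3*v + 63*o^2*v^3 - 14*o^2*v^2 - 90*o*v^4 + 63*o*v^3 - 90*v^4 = (o - 6*v)*(o - 5*v)*(o - 3*v)*(o*v + v)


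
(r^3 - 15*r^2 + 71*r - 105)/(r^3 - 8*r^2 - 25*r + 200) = (r^2 - 10*r + 21)/(r^2 - 3*r - 40)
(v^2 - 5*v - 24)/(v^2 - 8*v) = (v + 3)/v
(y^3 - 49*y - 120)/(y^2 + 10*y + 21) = (y^2 - 3*y - 40)/(y + 7)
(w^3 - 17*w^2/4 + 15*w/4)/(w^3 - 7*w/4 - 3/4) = w*(-4*w^2 + 17*w - 15)/(-4*w^3 + 7*w + 3)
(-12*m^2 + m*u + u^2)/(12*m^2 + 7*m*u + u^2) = (-3*m + u)/(3*m + u)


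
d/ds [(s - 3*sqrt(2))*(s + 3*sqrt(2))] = 2*s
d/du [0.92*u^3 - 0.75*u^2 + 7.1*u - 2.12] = 2.76*u^2 - 1.5*u + 7.1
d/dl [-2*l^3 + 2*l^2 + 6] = 2*l*(2 - 3*l)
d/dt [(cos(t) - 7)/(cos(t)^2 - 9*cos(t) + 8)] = (cos(t)^2 - 14*cos(t) + 55)*sin(t)/(cos(t)^2 - 9*cos(t) + 8)^2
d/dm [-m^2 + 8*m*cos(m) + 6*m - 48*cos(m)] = -8*m*sin(m) - 2*m + 48*sin(m) + 8*cos(m) + 6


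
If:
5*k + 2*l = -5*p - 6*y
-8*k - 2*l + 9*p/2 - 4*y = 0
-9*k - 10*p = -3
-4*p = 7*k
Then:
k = -6/17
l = 1323/136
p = 21/34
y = -471/136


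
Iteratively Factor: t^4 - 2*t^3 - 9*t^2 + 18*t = (t)*(t^3 - 2*t^2 - 9*t + 18) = t*(t - 3)*(t^2 + t - 6) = t*(t - 3)*(t - 2)*(t + 3)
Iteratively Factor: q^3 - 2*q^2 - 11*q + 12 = (q - 4)*(q^2 + 2*q - 3) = (q - 4)*(q + 3)*(q - 1)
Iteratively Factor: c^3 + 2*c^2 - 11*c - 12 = (c + 1)*(c^2 + c - 12) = (c - 3)*(c + 1)*(c + 4)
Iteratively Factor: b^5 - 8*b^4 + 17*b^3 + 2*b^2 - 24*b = (b + 1)*(b^4 - 9*b^3 + 26*b^2 - 24*b) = (b - 3)*(b + 1)*(b^3 - 6*b^2 + 8*b) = b*(b - 3)*(b + 1)*(b^2 - 6*b + 8) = b*(b - 4)*(b - 3)*(b + 1)*(b - 2)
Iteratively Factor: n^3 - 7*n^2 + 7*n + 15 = (n - 3)*(n^2 - 4*n - 5) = (n - 3)*(n + 1)*(n - 5)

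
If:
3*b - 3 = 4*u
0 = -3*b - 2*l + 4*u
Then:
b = 4*u/3 + 1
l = -3/2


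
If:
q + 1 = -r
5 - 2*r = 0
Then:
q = -7/2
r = 5/2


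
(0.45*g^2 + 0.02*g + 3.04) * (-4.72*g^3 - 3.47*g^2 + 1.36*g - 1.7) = -2.124*g^5 - 1.6559*g^4 - 13.8062*g^3 - 11.2866*g^2 + 4.1004*g - 5.168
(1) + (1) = 2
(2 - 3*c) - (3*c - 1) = 3 - 6*c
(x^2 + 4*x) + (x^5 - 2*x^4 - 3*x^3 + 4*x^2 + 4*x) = x^5 - 2*x^4 - 3*x^3 + 5*x^2 + 8*x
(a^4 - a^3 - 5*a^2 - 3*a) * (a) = a^5 - a^4 - 5*a^3 - 3*a^2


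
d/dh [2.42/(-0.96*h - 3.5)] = 2.3232/(0.96*h + 3.5)^2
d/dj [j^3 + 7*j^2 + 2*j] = 3*j^2 + 14*j + 2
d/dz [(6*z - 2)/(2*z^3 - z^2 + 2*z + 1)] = 2*(-12*z^3 + 9*z^2 - 2*z + 5)/(4*z^6 - 4*z^5 + 9*z^4 + 2*z^2 + 4*z + 1)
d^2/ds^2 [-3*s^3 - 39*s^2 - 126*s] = -18*s - 78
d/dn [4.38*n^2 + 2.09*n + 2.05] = 8.76*n + 2.09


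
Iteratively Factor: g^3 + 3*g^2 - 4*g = (g)*(g^2 + 3*g - 4) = g*(g + 4)*(g - 1)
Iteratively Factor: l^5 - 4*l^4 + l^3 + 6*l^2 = (l)*(l^4 - 4*l^3 + l^2 + 6*l) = l*(l - 3)*(l^3 - l^2 - 2*l) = l*(l - 3)*(l + 1)*(l^2 - 2*l) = l*(l - 3)*(l - 2)*(l + 1)*(l)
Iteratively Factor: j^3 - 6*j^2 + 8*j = (j)*(j^2 - 6*j + 8) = j*(j - 4)*(j - 2)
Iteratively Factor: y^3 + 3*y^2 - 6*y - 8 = (y - 2)*(y^2 + 5*y + 4) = (y - 2)*(y + 4)*(y + 1)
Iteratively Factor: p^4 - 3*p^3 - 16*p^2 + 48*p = (p + 4)*(p^3 - 7*p^2 + 12*p) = (p - 3)*(p + 4)*(p^2 - 4*p) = p*(p - 3)*(p + 4)*(p - 4)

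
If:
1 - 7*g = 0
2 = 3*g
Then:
No Solution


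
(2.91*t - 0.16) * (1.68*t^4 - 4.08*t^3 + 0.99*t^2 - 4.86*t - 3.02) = 4.8888*t^5 - 12.1416*t^4 + 3.5337*t^3 - 14.301*t^2 - 8.0106*t + 0.4832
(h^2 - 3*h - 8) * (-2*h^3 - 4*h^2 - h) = -2*h^5 + 2*h^4 + 27*h^3 + 35*h^2 + 8*h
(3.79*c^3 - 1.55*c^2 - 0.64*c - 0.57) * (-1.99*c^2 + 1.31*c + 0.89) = -7.5421*c^5 + 8.0494*c^4 + 2.6162*c^3 - 1.0836*c^2 - 1.3163*c - 0.5073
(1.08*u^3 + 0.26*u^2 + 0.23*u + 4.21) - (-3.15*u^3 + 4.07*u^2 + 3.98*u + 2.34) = 4.23*u^3 - 3.81*u^2 - 3.75*u + 1.87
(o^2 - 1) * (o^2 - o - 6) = o^4 - o^3 - 7*o^2 + o + 6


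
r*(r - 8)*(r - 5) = r^3 - 13*r^2 + 40*r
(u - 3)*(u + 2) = u^2 - u - 6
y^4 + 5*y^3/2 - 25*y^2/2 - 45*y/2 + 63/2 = (y - 3)*(y - 1)*(y + 3)*(y + 7/2)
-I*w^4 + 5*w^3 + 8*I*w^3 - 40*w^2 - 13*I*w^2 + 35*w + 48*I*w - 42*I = (w - 7)*(w - I)*(w + 6*I)*(-I*w + I)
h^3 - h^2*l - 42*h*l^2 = h*(h - 7*l)*(h + 6*l)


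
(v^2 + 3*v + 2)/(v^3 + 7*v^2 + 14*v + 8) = 1/(v + 4)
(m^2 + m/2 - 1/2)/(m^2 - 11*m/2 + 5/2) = (m + 1)/(m - 5)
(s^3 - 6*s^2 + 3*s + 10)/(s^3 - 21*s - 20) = (s - 2)/(s + 4)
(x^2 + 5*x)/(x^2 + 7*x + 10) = x/(x + 2)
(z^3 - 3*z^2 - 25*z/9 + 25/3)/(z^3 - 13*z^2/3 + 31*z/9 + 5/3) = (3*z + 5)/(3*z + 1)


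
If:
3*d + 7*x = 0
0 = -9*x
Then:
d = 0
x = 0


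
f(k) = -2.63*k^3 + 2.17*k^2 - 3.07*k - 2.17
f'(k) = -7.89*k^2 + 4.34*k - 3.07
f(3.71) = -117.99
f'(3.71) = -95.57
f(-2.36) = 51.73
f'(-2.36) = -57.26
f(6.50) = -652.71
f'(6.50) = -308.21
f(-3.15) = 111.24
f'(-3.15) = -95.03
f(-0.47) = 0.03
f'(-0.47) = -6.85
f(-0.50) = 0.24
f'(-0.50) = -7.21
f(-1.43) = 14.35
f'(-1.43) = -25.41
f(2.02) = -21.19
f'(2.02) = -26.50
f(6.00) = -510.55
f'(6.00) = -261.07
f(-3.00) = 97.58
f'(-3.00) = -87.10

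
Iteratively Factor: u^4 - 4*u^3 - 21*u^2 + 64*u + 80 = (u - 5)*(u^3 + u^2 - 16*u - 16) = (u - 5)*(u + 1)*(u^2 - 16) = (u - 5)*(u + 1)*(u + 4)*(u - 4)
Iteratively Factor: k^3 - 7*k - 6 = (k + 1)*(k^2 - k - 6) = (k + 1)*(k + 2)*(k - 3)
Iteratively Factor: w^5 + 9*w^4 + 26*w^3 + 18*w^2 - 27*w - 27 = (w + 3)*(w^4 + 6*w^3 + 8*w^2 - 6*w - 9) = (w + 3)^2*(w^3 + 3*w^2 - w - 3) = (w + 1)*(w + 3)^2*(w^2 + 2*w - 3) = (w - 1)*(w + 1)*(w + 3)^2*(w + 3)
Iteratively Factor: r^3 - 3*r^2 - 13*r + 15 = (r - 5)*(r^2 + 2*r - 3) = (r - 5)*(r + 3)*(r - 1)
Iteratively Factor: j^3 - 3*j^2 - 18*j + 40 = (j - 5)*(j^2 + 2*j - 8) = (j - 5)*(j + 4)*(j - 2)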